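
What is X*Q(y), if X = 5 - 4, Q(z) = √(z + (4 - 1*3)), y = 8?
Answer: 3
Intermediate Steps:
Q(z) = √(1 + z) (Q(z) = √(z + (4 - 3)) = √(z + 1) = √(1 + z))
X = 1
X*Q(y) = 1*√(1 + 8) = 1*√9 = 1*3 = 3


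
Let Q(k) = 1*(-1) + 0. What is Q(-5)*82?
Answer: -82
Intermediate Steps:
Q(k) = -1 (Q(k) = -1 + 0 = -1)
Q(-5)*82 = -1*82 = -82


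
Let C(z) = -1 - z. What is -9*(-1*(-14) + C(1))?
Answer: -108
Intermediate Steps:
-9*(-1*(-14) + C(1)) = -9*(-1*(-14) + (-1 - 1*1)) = -9*(14 + (-1 - 1)) = -9*(14 - 2) = -9*12 = -108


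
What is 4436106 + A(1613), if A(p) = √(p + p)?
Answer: 4436106 + √3226 ≈ 4.4362e+6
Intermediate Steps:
A(p) = √2*√p (A(p) = √(2*p) = √2*√p)
4436106 + A(1613) = 4436106 + √2*√1613 = 4436106 + √3226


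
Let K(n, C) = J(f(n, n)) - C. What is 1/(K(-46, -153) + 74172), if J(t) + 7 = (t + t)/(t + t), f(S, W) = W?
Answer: 1/74319 ≈ 1.3456e-5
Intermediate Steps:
J(t) = -6 (J(t) = -7 + (t + t)/(t + t) = -7 + (2*t)/((2*t)) = -7 + (2*t)*(1/(2*t)) = -7 + 1 = -6)
K(n, C) = -6 - C
1/(K(-46, -153) + 74172) = 1/((-6 - 1*(-153)) + 74172) = 1/((-6 + 153) + 74172) = 1/(147 + 74172) = 1/74319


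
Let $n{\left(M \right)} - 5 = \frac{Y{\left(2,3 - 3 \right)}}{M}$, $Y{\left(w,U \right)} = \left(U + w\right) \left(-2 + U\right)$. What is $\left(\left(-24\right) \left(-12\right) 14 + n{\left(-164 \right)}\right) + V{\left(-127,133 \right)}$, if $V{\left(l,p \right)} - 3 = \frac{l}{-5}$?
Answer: $\frac{833412}{205} \approx 4065.4$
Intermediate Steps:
$Y{\left(w,U \right)} = \left(-2 + U\right) \left(U + w\right)$
$V{\left(l,p \right)} = 3 - \frac{l}{5}$ ($V{\left(l,p \right)} = 3 + \frac{l}{-5} = 3 + l \left(- \frac{1}{5}\right) = 3 - \frac{l}{5}$)
$n{\left(M \right)} = 5 - \frac{4}{M}$ ($n{\left(M \right)} = 5 + \frac{\left(3 - 3\right)^{2} - 2 \left(3 - 3\right) - 4 + \left(3 - 3\right) 2}{M} = 5 + \frac{0^{2} - 0 - 4 + 0 \cdot 2}{M} = 5 + \frac{0 + 0 - 4 + 0}{M} = 5 - \frac{4}{M}$)
$\left(\left(-24\right) \left(-12\right) 14 + n{\left(-164 \right)}\right) + V{\left(-127,133 \right)} = \left(\left(-24\right) \left(-12\right) 14 + \left(5 - \frac{4}{-164}\right)\right) + \left(3 - - \frac{127}{5}\right) = \left(288 \cdot 14 + \left(5 - - \frac{1}{41}\right)\right) + \left(3 + \frac{127}{5}\right) = \left(4032 + \left(5 + \frac{1}{41}\right)\right) + \frac{142}{5} = \left(4032 + \frac{206}{41}\right) + \frac{142}{5} = \frac{165518}{41} + \frac{142}{5} = \frac{833412}{205}$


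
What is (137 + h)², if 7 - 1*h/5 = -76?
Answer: 304704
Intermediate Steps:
h = 415 (h = 35 - 5*(-76) = 35 + 380 = 415)
(137 + h)² = (137 + 415)² = 552² = 304704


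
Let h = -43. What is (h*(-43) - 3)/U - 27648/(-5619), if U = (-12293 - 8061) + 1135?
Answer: 173664746/35997187 ≈ 4.8244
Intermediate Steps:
U = -19219 (U = -20354 + 1135 = -19219)
(h*(-43) - 3)/U - 27648/(-5619) = (-43*(-43) - 3)/(-19219) - 27648/(-5619) = (1849 - 3)*(-1/19219) - 27648*(-1/5619) = 1846*(-1/19219) + 9216/1873 = -1846/19219 + 9216/1873 = 173664746/35997187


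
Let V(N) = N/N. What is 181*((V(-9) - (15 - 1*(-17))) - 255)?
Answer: -51766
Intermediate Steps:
V(N) = 1
181*((V(-9) - (15 - 1*(-17))) - 255) = 181*((1 - (15 - 1*(-17))) - 255) = 181*((1 - (15 + 17)) - 255) = 181*((1 - 1*32) - 255) = 181*((1 - 32) - 255) = 181*(-31 - 255) = 181*(-286) = -51766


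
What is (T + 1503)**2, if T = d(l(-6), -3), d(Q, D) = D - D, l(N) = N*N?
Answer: 2259009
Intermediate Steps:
l(N) = N**2
d(Q, D) = 0
T = 0
(T + 1503)**2 = (0 + 1503)**2 = 1503**2 = 2259009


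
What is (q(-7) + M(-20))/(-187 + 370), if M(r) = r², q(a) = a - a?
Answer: 400/183 ≈ 2.1858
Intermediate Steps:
q(a) = 0
(q(-7) + M(-20))/(-187 + 370) = (0 + (-20)²)/(-187 + 370) = (0 + 400)/183 = 400*(1/183) = 400/183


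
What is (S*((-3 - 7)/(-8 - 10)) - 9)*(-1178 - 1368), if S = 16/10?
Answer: 185858/9 ≈ 20651.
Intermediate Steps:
S = 8/5 (S = 16*(1/10) = 8/5 ≈ 1.6000)
(S*((-3 - 7)/(-8 - 10)) - 9)*(-1178 - 1368) = (8*((-3 - 7)/(-8 - 10))/5 - 9)*(-1178 - 1368) = (8*(-10/(-18))/5 - 9)*(-2546) = (8*(-10*(-1/18))/5 - 9)*(-2546) = ((8/5)*(5/9) - 9)*(-2546) = (8/9 - 9)*(-2546) = -73/9*(-2546) = 185858/9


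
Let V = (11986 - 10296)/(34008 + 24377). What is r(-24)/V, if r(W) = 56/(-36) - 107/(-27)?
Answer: 58385/702 ≈ 83.170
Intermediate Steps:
V = 338/11677 (V = 1690/58385 = 1690*(1/58385) = 338/11677 ≈ 0.028946)
r(W) = 65/27 (r(W) = 56*(-1/36) - 107*(-1/27) = -14/9 + 107/27 = 65/27)
r(-24)/V = 65/(27*(338/11677)) = (65/27)*(11677/338) = 58385/702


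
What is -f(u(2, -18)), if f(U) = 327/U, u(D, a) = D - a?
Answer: -327/20 ≈ -16.350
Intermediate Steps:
-f(u(2, -18)) = -327/(2 - 1*(-18)) = -327/(2 + 18) = -327/20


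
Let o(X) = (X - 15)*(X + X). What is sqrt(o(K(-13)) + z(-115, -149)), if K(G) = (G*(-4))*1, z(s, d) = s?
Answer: sqrt(3733) ≈ 61.098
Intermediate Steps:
K(G) = -4*G (K(G) = -4*G*1 = -4*G)
o(X) = 2*X*(-15 + X) (o(X) = (-15 + X)*(2*X) = 2*X*(-15 + X))
sqrt(o(K(-13)) + z(-115, -149)) = sqrt(2*(-4*(-13))*(-15 - 4*(-13)) - 115) = sqrt(2*52*(-15 + 52) - 115) = sqrt(2*52*37 - 115) = sqrt(3848 - 115) = sqrt(3733)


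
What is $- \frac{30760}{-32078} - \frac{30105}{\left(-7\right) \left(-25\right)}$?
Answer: $- \frac{96032519}{561365} \approx -171.07$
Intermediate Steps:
$- \frac{30760}{-32078} - \frac{30105}{\left(-7\right) \left(-25\right)} = \left(-30760\right) \left(- \frac{1}{32078}\right) - \frac{30105}{175} = \frac{15380}{16039} - \frac{6021}{35} = - \frac{96032519}{561365}$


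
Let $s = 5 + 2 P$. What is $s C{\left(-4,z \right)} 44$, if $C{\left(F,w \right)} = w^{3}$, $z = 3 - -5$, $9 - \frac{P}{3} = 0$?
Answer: $1329152$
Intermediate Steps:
$P = 27$ ($P = 27 - 0 = 27 + 0 = 27$)
$z = 8$ ($z = 3 + 5 = 8$)
$s = 59$ ($s = 5 + 2 \cdot 27 = 5 + 54 = 59$)
$s C{\left(-4,z \right)} 44 = 59 \cdot 8^{3} \cdot 44 = 59 \cdot 512 \cdot 44 = 30208 \cdot 44 = 1329152$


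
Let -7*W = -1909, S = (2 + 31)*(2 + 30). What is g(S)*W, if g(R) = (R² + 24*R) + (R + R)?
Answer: 2181208128/7 ≈ 3.1160e+8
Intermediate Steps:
S = 1056 (S = 33*32 = 1056)
g(R) = R² + 26*R (g(R) = (R² + 24*R) + 2*R = R² + 26*R)
W = 1909/7 (W = -⅐*(-1909) = 1909/7 ≈ 272.71)
g(S)*W = (1056*(26 + 1056))*(1909/7) = (1056*1082)*(1909/7) = 1142592*(1909/7) = 2181208128/7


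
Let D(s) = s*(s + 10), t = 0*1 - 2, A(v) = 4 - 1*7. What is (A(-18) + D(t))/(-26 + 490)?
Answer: -19/464 ≈ -0.040948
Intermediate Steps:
A(v) = -3 (A(v) = 4 - 7 = -3)
t = -2 (t = 0 - 2 = -2)
D(s) = s*(10 + s)
(A(-18) + D(t))/(-26 + 490) = (-3 - 2*(10 - 2))/(-26 + 490) = (-3 - 2*8)/464 = (-3 - 16)*(1/464) = -19*1/464 = -19/464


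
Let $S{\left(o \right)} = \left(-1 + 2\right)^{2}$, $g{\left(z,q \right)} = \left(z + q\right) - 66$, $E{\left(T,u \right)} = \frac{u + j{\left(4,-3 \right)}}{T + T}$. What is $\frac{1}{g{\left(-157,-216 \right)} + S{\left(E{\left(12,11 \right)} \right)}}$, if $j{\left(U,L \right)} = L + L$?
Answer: $- \frac{1}{438} \approx -0.0022831$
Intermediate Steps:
$j{\left(U,L \right)} = 2 L$
$E{\left(T,u \right)} = \frac{-6 + u}{2 T}$ ($E{\left(T,u \right)} = \frac{u + 2 \left(-3\right)}{T + T} = \frac{u - 6}{2 T} = \left(-6 + u\right) \frac{1}{2 T} = \frac{-6 + u}{2 T}$)
$g{\left(z,q \right)} = -66 + q + z$ ($g{\left(z,q \right)} = \left(q + z\right) - 66 = -66 + q + z$)
$S{\left(o \right)} = 1$ ($S{\left(o \right)} = 1^{2} = 1$)
$\frac{1}{g{\left(-157,-216 \right)} + S{\left(E{\left(12,11 \right)} \right)}} = \frac{1}{\left(-66 - 216 - 157\right) + 1} = \frac{1}{-439 + 1} = \frac{1}{-438} = - \frac{1}{438}$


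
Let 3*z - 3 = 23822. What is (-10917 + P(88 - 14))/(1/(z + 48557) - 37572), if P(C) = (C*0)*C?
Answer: 205598648/707589301 ≈ 0.29056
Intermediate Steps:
z = 23825/3 (z = 1 + (⅓)*23822 = 1 + 23822/3 = 23825/3 ≈ 7941.7)
P(C) = 0 (P(C) = 0*C = 0)
(-10917 + P(88 - 14))/(1/(z + 48557) - 37572) = (-10917 + 0)/(1/(23825/3 + 48557) - 37572) = -10917/(1/(169496/3) - 37572) = -10917/(3/169496 - 37572) = -10917/(-6368303709/169496) = -10917*(-169496/6368303709) = 205598648/707589301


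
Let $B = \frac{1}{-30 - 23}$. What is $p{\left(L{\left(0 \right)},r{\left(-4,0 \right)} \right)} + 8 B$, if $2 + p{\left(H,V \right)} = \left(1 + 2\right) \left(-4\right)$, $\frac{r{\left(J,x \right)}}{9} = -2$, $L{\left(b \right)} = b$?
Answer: $- \frac{750}{53} \approx -14.151$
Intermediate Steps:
$r{\left(J,x \right)} = -18$ ($r{\left(J,x \right)} = 9 \left(-2\right) = -18$)
$p{\left(H,V \right)} = -14$ ($p{\left(H,V \right)} = -2 + \left(1 + 2\right) \left(-4\right) = -2 + 3 \left(-4\right) = -2 - 12 = -14$)
$B = - \frac{1}{53}$ ($B = \frac{1}{-53} = - \frac{1}{53} \approx -0.018868$)
$p{\left(L{\left(0 \right)},r{\left(-4,0 \right)} \right)} + 8 B = -14 + 8 \left(- \frac{1}{53}\right) = -14 - \frac{8}{53} = - \frac{750}{53}$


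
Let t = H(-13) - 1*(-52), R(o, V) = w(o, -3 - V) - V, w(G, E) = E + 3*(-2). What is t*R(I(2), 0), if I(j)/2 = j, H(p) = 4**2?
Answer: -612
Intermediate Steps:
H(p) = 16
w(G, E) = -6 + E (w(G, E) = E - 6 = -6 + E)
I(j) = 2*j
R(o, V) = -9 - 2*V (R(o, V) = (-6 + (-3 - V)) - V = (-9 - V) - V = -9 - 2*V)
t = 68 (t = 16 - 1*(-52) = 16 + 52 = 68)
t*R(I(2), 0) = 68*(-9 - 2*0) = 68*(-9 + 0) = 68*(-9) = -612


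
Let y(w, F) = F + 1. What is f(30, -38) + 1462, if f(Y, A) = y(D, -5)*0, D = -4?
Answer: 1462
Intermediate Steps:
y(w, F) = 1 + F
f(Y, A) = 0 (f(Y, A) = (1 - 5)*0 = -4*0 = 0)
f(30, -38) + 1462 = 0 + 1462 = 1462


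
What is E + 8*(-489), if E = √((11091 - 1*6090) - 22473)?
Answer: -3912 + 8*I*√273 ≈ -3912.0 + 132.18*I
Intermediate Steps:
E = 8*I*√273 (E = √((11091 - 6090) - 22473) = √(5001 - 22473) = √(-17472) = 8*I*√273 ≈ 132.18*I)
E + 8*(-489) = 8*I*√273 + 8*(-489) = 8*I*√273 - 3912 = -3912 + 8*I*√273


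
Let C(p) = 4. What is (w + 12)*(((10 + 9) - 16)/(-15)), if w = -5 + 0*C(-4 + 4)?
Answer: -7/5 ≈ -1.4000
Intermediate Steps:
w = -5 (w = -5 + 0*4 = -5 + 0 = -5)
(w + 12)*(((10 + 9) - 16)/(-15)) = (-5 + 12)*(((10 + 9) - 16)/(-15)) = 7*((19 - 16)*(-1/15)) = 7*(3*(-1/15)) = 7*(-⅕) = -7/5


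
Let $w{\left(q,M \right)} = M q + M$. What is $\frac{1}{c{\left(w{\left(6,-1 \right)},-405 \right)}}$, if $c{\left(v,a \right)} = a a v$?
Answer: $- \frac{1}{1148175} \approx -8.7095 \cdot 10^{-7}$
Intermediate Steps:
$w{\left(q,M \right)} = M + M q$
$c{\left(v,a \right)} = v a^{2}$ ($c{\left(v,a \right)} = a^{2} v = v a^{2}$)
$\frac{1}{c{\left(w{\left(6,-1 \right)},-405 \right)}} = \frac{1}{- (1 + 6) \left(-405\right)^{2}} = \frac{1}{\left(-1\right) 7 \cdot 164025} = \frac{1}{\left(-7\right) 164025} = \frac{1}{-1148175} = - \frac{1}{1148175}$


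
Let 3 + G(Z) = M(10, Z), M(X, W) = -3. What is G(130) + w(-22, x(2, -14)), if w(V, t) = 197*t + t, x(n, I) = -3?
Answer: -600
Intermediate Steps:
G(Z) = -6 (G(Z) = -3 - 3 = -6)
w(V, t) = 198*t
G(130) + w(-22, x(2, -14)) = -6 + 198*(-3) = -6 - 594 = -600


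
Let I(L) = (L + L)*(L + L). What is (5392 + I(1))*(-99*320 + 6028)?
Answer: -138418192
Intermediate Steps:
I(L) = 4*L² (I(L) = (2*L)*(2*L) = 4*L²)
(5392 + I(1))*(-99*320 + 6028) = (5392 + 4*1²)*(-99*320 + 6028) = (5392 + 4*1)*(-31680 + 6028) = (5392 + 4)*(-25652) = 5396*(-25652) = -138418192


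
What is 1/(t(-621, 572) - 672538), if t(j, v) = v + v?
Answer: -1/671394 ≈ -1.4894e-6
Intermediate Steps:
t(j, v) = 2*v
1/(t(-621, 572) - 672538) = 1/(2*572 - 672538) = 1/(1144 - 672538) = 1/(-671394) = -1/671394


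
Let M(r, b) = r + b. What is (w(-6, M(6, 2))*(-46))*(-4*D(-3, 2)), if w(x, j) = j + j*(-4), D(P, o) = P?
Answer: 13248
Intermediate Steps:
M(r, b) = b + r
w(x, j) = -3*j (w(x, j) = j - 4*j = -3*j)
(w(-6, M(6, 2))*(-46))*(-4*D(-3, 2)) = (-3*(2 + 6)*(-46))*(-4*(-3)) = (-3*8*(-46))*12 = -24*(-46)*12 = 1104*12 = 13248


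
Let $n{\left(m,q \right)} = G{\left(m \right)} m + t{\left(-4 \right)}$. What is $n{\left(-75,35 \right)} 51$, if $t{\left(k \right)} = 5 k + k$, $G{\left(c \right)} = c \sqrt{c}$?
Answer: $-1224 + 1434375 i \sqrt{3} \approx -1224.0 + 2.4844 \cdot 10^{6} i$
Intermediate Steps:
$G{\left(c \right)} = c^{\frac{3}{2}}$
$t{\left(k \right)} = 6 k$
$n{\left(m,q \right)} = -24 + m^{\frac{5}{2}}$ ($n{\left(m,q \right)} = m^{\frac{3}{2}} m + 6 \left(-4\right) = m^{\frac{5}{2}} - 24 = -24 + m^{\frac{5}{2}}$)
$n{\left(-75,35 \right)} 51 = \left(-24 + \left(-75\right)^{\frac{5}{2}}\right) 51 = \left(-24 + 28125 i \sqrt{3}\right) 51 = -1224 + 1434375 i \sqrt{3}$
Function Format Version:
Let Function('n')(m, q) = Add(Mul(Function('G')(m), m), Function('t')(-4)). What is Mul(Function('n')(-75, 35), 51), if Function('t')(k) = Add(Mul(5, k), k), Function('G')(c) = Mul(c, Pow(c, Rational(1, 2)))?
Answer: Add(-1224, Mul(1434375, I, Pow(3, Rational(1, 2)))) ≈ Add(-1224.0, Mul(2.4844e+6, I))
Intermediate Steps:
Function('G')(c) = Pow(c, Rational(3, 2))
Function('t')(k) = Mul(6, k)
Function('n')(m, q) = Add(-24, Pow(m, Rational(5, 2))) (Function('n')(m, q) = Add(Mul(Pow(m, Rational(3, 2)), m), Mul(6, -4)) = Add(Pow(m, Rational(5, 2)), -24) = Add(-24, Pow(m, Rational(5, 2))))
Mul(Function('n')(-75, 35), 51) = Mul(Add(-24, Pow(-75, Rational(5, 2))), 51) = Mul(Add(-24, Mul(28125, I, Pow(3, Rational(1, 2)))), 51) = Add(-1224, Mul(1434375, I, Pow(3, Rational(1, 2))))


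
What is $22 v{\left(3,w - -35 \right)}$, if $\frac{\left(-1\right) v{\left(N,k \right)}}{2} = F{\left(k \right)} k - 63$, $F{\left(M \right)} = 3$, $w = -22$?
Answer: $1056$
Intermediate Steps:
$v{\left(N,k \right)} = 126 - 6 k$ ($v{\left(N,k \right)} = - 2 \left(3 k - 63\right) = - 2 \left(-63 + 3 k\right) = 126 - 6 k$)
$22 v{\left(3,w - -35 \right)} = 22 \left(126 - 6 \left(-22 - -35\right)\right) = 22 \left(126 - 6 \left(-22 + 35\right)\right) = 22 \left(126 - 78\right) = 22 \cdot 48 = 1056$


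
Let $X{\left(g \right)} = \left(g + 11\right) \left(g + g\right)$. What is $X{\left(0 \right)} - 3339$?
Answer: $-3339$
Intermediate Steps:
$X{\left(g \right)} = 2 g \left(11 + g\right)$ ($X{\left(g \right)} = \left(11 + g\right) 2 g = 2 g \left(11 + g\right)$)
$X{\left(0 \right)} - 3339 = 2 \cdot 0 \left(11 + 0\right) - 3339 = 2 \cdot 0 \cdot 11 - 3339 = 0 - 3339 = -3339$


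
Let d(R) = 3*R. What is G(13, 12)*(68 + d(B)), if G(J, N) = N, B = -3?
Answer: 708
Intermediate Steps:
G(13, 12)*(68 + d(B)) = 12*(68 + 3*(-3)) = 12*(68 - 9) = 12*59 = 708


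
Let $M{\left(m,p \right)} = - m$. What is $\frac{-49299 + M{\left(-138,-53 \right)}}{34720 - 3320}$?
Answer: $- \frac{49161}{31400} \approx -1.5656$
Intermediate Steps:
$\frac{-49299 + M{\left(-138,-53 \right)}}{34720 - 3320} = \frac{-49299 - -138}{34720 - 3320} = \frac{-49299 + 138}{31400} = \left(-49161\right) \frac{1}{31400} = - \frac{49161}{31400}$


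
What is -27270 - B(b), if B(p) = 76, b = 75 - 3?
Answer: -27346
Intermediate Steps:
b = 72
-27270 - B(b) = -27270 - 1*76 = -27270 - 76 = -27346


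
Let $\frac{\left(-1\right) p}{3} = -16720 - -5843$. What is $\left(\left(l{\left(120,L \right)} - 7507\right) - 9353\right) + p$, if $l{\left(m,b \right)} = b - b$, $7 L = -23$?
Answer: $15771$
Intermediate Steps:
$L = - \frac{23}{7}$ ($L = \frac{1}{7} \left(-23\right) = - \frac{23}{7} \approx -3.2857$)
$l{\left(m,b \right)} = 0$
$p = 32631$ ($p = - 3 \left(-16720 - -5843\right) = - 3 \left(-16720 + 5843\right) = \left(-3\right) \left(-10877\right) = 32631$)
$\left(\left(l{\left(120,L \right)} - 7507\right) - 9353\right) + p = \left(\left(0 - 7507\right) - 9353\right) + 32631 = \left(-7507 - 9353\right) + 32631 = -16860 + 32631 = 15771$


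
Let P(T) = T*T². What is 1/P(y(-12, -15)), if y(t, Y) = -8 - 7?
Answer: -1/3375 ≈ -0.00029630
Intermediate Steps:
y(t, Y) = -15
P(T) = T³
1/P(y(-12, -15)) = 1/((-15)³) = 1/(-3375) = -1/3375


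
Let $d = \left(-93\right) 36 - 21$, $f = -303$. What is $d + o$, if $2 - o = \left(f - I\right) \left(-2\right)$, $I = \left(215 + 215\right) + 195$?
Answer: $-5223$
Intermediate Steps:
$I = 625$ ($I = 430 + 195 = 625$)
$d = -3369$ ($d = -3348 - 21 = -3369$)
$o = -1854$ ($o = 2 - \left(-303 - 625\right) \left(-2\right) = 2 - \left(-928\right) \left(-2\right) = 2 - 1856 = -1854$)
$d + o = -3369 - 1854 = -5223$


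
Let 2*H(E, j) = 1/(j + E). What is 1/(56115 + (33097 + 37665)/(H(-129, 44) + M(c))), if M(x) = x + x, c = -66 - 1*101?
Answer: 56781/3174236275 ≈ 1.7888e-5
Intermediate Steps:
c = -167 (c = -66 - 101 = -167)
H(E, j) = 1/(2*(E + j)) (H(E, j) = 1/(2*(j + E)) = 1/(2*(E + j)))
M(x) = 2*x
1/(56115 + (33097 + 37665)/(H(-129, 44) + M(c))) = 1/(56115 + (33097 + 37665)/(1/(2*(-129 + 44)) + 2*(-167))) = 1/(56115 + 70762/((½)/(-85) - 334)) = 1/(56115 + 70762/((½)*(-1/85) - 334)) = 1/(56115 + 70762/(-1/170 - 334)) = 1/(56115 + 70762/(-56781/170)) = 1/(56115 + 70762*(-170/56781)) = 1/(56115 - 12029540/56781) = 1/(3174236275/56781) = 56781/3174236275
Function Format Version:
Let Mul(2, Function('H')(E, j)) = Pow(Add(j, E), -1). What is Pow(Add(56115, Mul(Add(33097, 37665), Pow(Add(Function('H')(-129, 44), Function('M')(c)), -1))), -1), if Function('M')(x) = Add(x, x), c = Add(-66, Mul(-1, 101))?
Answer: Rational(56781, 3174236275) ≈ 1.7888e-5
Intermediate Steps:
c = -167 (c = Add(-66, -101) = -167)
Function('H')(E, j) = Mul(Rational(1, 2), Pow(Add(E, j), -1)) (Function('H')(E, j) = Mul(Rational(1, 2), Pow(Add(j, E), -1)) = Mul(Rational(1, 2), Pow(Add(E, j), -1)))
Function('M')(x) = Mul(2, x)
Pow(Add(56115, Mul(Add(33097, 37665), Pow(Add(Function('H')(-129, 44), Function('M')(c)), -1))), -1) = Pow(Add(56115, Mul(Add(33097, 37665), Pow(Add(Mul(Rational(1, 2), Pow(Add(-129, 44), -1)), Mul(2, -167)), -1))), -1) = Pow(Add(56115, Mul(70762, Pow(Add(Mul(Rational(1, 2), Pow(-85, -1)), -334), -1))), -1) = Pow(Add(56115, Mul(70762, Pow(Add(Mul(Rational(1, 2), Rational(-1, 85)), -334), -1))), -1) = Pow(Add(56115, Mul(70762, Pow(Add(Rational(-1, 170), -334), -1))), -1) = Pow(Add(56115, Mul(70762, Pow(Rational(-56781, 170), -1))), -1) = Pow(Add(56115, Mul(70762, Rational(-170, 56781))), -1) = Pow(Add(56115, Rational(-12029540, 56781)), -1) = Pow(Rational(3174236275, 56781), -1) = Rational(56781, 3174236275)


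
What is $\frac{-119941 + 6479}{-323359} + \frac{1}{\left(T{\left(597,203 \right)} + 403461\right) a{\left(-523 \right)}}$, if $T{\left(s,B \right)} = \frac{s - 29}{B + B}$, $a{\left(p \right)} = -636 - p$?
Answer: $\frac{1050093464155725}{2992695296238589} \approx 0.35089$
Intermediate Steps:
$T{\left(s,B \right)} = \frac{-29 + s}{2 B}$
$\frac{-119941 + 6479}{-323359} + \frac{1}{\left(T{\left(597,203 \right)} + 403461\right) a{\left(-523 \right)}} = \frac{-119941 + 6479}{-323359} + \frac{1}{\left(\frac{-29 + 597}{2 \cdot 203} + 403461\right) \left(-636 - -523\right)} = \left(-113462\right) \left(- \frac{1}{323359}\right) + \frac{1}{\left(\frac{1}{2} \cdot \frac{1}{203} \cdot 568 + 403461\right) \left(-636 + 523\right)} = \frac{113462}{323359} + \frac{1}{\left(\frac{284}{203} + 403461\right) \left(-113\right)} = \frac{113462}{323359} + \frac{1}{\frac{81902867}{203}} \left(- \frac{1}{113}\right) = \frac{113462}{323359} + \frac{203}{81902867} \left(- \frac{1}{113}\right) = \frac{113462}{323359} - \frac{203}{9255023971} = \frac{1050093464155725}{2992695296238589}$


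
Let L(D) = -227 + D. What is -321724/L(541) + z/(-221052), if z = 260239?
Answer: -35599724347/34705164 ≈ -1025.8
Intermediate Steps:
-321724/L(541) + z/(-221052) = -321724/(-227 + 541) + 260239/(-221052) = -321724/314 + 260239*(-1/221052) = -321724*1/314 - 260239/221052 = -160862/157 - 260239/221052 = -35599724347/34705164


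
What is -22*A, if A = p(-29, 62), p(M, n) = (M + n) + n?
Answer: -2090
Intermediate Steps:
p(M, n) = M + 2*n
A = 95 (A = -29 + 2*62 = -29 + 124 = 95)
-22*A = -22*95 = -2090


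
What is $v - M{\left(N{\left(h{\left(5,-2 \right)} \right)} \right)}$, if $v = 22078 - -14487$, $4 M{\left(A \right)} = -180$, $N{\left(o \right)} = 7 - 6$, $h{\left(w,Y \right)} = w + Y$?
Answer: $36610$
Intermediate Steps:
$h{\left(w,Y \right)} = Y + w$
$N{\left(o \right)} = 1$ ($N{\left(o \right)} = 7 - 6 = 1$)
$M{\left(A \right)} = -45$ ($M{\left(A \right)} = \frac{1}{4} \left(-180\right) = -45$)
$v = 36565$ ($v = 22078 + 14487 = 36565$)
$v - M{\left(N{\left(h{\left(5,-2 \right)} \right)} \right)} = 36565 - -45 = 36565 + 45 = 36610$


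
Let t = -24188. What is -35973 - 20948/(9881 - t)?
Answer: -1225585085/34069 ≈ -35974.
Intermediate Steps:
-35973 - 20948/(9881 - t) = -35973 - 20948/(9881 - 1*(-24188)) = -35973 - 20948/(9881 + 24188) = -35973 - 20948/34069 = -1225585085/34069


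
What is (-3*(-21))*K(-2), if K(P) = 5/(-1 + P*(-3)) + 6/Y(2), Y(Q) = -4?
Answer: -63/2 ≈ -31.500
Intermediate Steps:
K(P) = -3/2 + 5/(-1 - 3*P) (K(P) = 5/(-1 + P*(-3)) + 6/(-4) = 5/(-1 - 3*P) + 6*(-¼) = 5/(-1 - 3*P) - 3/2 = -3/2 + 5/(-1 - 3*P))
(-3*(-21))*K(-2) = (-3*(-21))*((-13 - 9*(-2))/(2*(1 + 3*(-2)))) = 63*((-13 + 18)/(2*(1 - 6))) = 63*((½)*5/(-5)) = 63*((½)*(-⅕)*5) = 63*(-½) = -63/2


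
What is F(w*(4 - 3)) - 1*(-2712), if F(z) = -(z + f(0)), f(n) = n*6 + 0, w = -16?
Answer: 2728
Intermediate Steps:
f(n) = 6*n (f(n) = 6*n + 0 = 6*n)
F(z) = -z (F(z) = -(z + 6*0) = -(z + 0) = -z)
F(w*(4 - 3)) - 1*(-2712) = -(-16)*(4 - 3) - 1*(-2712) = -(-16) + 2712 = -1*(-16) + 2712 = 16 + 2712 = 2728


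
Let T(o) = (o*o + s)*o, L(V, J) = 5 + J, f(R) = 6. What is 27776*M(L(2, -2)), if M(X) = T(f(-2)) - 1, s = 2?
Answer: 6305152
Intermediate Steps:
T(o) = o*(2 + o²) (T(o) = (o*o + 2)*o = (o² + 2)*o = (2 + o²)*o = o*(2 + o²))
M(X) = 227 (M(X) = 6*(2 + 6²) - 1 = 6*(2 + 36) - 1 = 6*38 - 1 = 228 - 1 = 227)
27776*M(L(2, -2)) = 27776*227 = 6305152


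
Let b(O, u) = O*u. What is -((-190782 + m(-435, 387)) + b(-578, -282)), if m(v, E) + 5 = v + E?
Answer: 27839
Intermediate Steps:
m(v, E) = -5 + E + v (m(v, E) = -5 + (v + E) = -5 + (E + v) = -5 + E + v)
-((-190782 + m(-435, 387)) + b(-578, -282)) = -((-190782 + (-5 + 387 - 435)) - 578*(-282)) = -((-190782 - 53) + 162996) = -(-190835 + 162996) = -1*(-27839) = 27839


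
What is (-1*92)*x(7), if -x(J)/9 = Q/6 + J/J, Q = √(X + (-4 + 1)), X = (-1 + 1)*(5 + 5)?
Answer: 828 + 138*I*√3 ≈ 828.0 + 239.02*I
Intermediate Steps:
X = 0 (X = 0*10 = 0)
Q = I*√3 (Q = √(0 + (-4 + 1)) = √(0 - 3) = √(-3) = I*√3 ≈ 1.732*I)
x(J) = -9 - 3*I*√3/2 (x(J) = -9*((I*√3)/6 + J/J) = -9*((I*√3)*(⅙) + 1) = -9*(I*√3/6 + 1) = -9*(1 + I*√3/6) = -9 - 3*I*√3/2)
(-1*92)*x(7) = (-1*92)*(-9 - 3*I*√3/2) = -92*(-9 - 3*I*√3/2) = 828 + 138*I*√3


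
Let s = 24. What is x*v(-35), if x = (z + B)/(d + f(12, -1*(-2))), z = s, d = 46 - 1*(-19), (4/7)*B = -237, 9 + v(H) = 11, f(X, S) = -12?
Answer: -1563/106 ≈ -14.745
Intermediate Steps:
v(H) = 2 (v(H) = -9 + 11 = 2)
B = -1659/4 (B = (7/4)*(-237) = -1659/4 ≈ -414.75)
d = 65 (d = 46 + 19 = 65)
z = 24
x = -1563/212 (x = (24 - 1659/4)/(65 - 12) = -1563/4/53 = -1563/4*1/53 = -1563/212 ≈ -7.3726)
x*v(-35) = -1563/212*2 = -1563/106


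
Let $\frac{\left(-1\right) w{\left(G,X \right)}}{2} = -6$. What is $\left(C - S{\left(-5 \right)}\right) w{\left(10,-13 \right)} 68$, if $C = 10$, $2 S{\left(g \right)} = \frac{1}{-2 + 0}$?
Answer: $8364$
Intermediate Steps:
$S{\left(g \right)} = - \frac{1}{4}$ ($S{\left(g \right)} = \frac{1}{2 \left(-2 + 0\right)} = \frac{1}{2 \left(-2\right)} = \frac{1}{2} \left(- \frac{1}{2}\right) = - \frac{1}{4}$)
$w{\left(G,X \right)} = 12$ ($w{\left(G,X \right)} = \left(-2\right) \left(-6\right) = 12$)
$\left(C - S{\left(-5 \right)}\right) w{\left(10,-13 \right)} 68 = \left(10 - - \frac{1}{4}\right) 12 \cdot 68 = \left(10 + \frac{1}{4}\right) 12 \cdot 68 = \frac{41}{4} \cdot 12 \cdot 68 = 123 \cdot 68 = 8364$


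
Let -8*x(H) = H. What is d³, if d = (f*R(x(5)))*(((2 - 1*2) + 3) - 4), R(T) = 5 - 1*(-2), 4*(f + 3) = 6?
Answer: 9261/8 ≈ 1157.6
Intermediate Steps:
f = -3/2 (f = -3 + (¼)*6 = -3 + 3/2 = -3/2 ≈ -1.5000)
x(H) = -H/8
R(T) = 7 (R(T) = 5 + 2 = 7)
d = 21/2 (d = (-3/2*7)*(((2 - 1*2) + 3) - 4) = -21*(((2 - 2) + 3) - 4)/2 = -21*((0 + 3) - 4)/2 = -21*(3 - 4)/2 = -21/2*(-1) = 21/2 ≈ 10.500)
d³ = (21/2)³ = 9261/8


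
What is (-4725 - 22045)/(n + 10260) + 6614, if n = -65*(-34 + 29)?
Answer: 13996484/2117 ≈ 6611.5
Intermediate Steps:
n = 325 (n = -65*(-5) = 325)
(-4725 - 22045)/(n + 10260) + 6614 = (-4725 - 22045)/(325 + 10260) + 6614 = -26770/10585 + 6614 = -26770*1/10585 + 6614 = -5354/2117 + 6614 = 13996484/2117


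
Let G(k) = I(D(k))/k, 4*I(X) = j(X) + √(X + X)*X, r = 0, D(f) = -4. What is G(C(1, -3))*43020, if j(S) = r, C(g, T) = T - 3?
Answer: 14340*I*√2 ≈ 20280.0*I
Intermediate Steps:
C(g, T) = -3 + T
j(S) = 0
I(X) = √2*X^(3/2)/4 (I(X) = (0 + √(X + X)*X)/4 = (0 + √(2*X)*X)/4 = (0 + (√2*√X)*X)/4 = (0 + √2*X^(3/2))/4 = (√2*X^(3/2))/4 = √2*X^(3/2)/4)
G(k) = -2*I*√2/k (G(k) = (√2*(-4)^(3/2)/4)/k = (√2*(-8*I)/4)/k = (-2*I*√2)/k = -2*I*√2/k)
G(C(1, -3))*43020 = -2*I*√2/(-3 - 3)*43020 = -2*I*√2/(-6)*43020 = -2*I*√2*(-⅙)*43020 = (I*√2/3)*43020 = 14340*I*√2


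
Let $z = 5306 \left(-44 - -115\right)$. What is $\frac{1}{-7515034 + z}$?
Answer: $- \frac{1}{7138308} \approx -1.4009 \cdot 10^{-7}$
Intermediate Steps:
$z = 376726$ ($z = 5306 \left(-44 + 115\right) = 5306 \cdot 71 = 376726$)
$\frac{1}{-7515034 + z} = \frac{1}{-7515034 + 376726} = \frac{1}{-7138308} = - \frac{1}{7138308}$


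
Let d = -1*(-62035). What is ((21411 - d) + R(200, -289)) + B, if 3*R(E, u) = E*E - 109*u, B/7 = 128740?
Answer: 2653169/3 ≈ 8.8439e+5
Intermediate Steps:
B = 901180 (B = 7*128740 = 901180)
d = 62035
R(E, u) = -109*u/3 + E²/3 (R(E, u) = (E*E - 109*u)/3 = (E² - 109*u)/3 = -109*u/3 + E²/3)
((21411 - d) + R(200, -289)) + B = ((21411 - 1*62035) + (-109/3*(-289) + (⅓)*200²)) + 901180 = ((21411 - 62035) + (31501/3 + (⅓)*40000)) + 901180 = (-40624 + (31501/3 + 40000/3)) + 901180 = (-40624 + 71501/3) + 901180 = -50371/3 + 901180 = 2653169/3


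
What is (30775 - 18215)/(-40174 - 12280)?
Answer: -6280/26227 ≈ -0.23945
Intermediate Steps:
(30775 - 18215)/(-40174 - 12280) = 12560/(-52454) = 12560*(-1/52454) = -6280/26227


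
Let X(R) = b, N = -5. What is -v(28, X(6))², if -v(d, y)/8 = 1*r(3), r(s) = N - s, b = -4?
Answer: -4096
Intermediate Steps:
X(R) = -4
r(s) = -5 - s
v(d, y) = 64 (v(d, y) = -8*(-5 - 1*3) = -8*(-5 - 3) = -8*(-8) = 64)
-v(28, X(6))² = -1*64² = -1*4096 = -4096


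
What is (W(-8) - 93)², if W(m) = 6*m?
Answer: 19881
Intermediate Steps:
(W(-8) - 93)² = (6*(-8) - 93)² = (-48 - 93)² = (-141)² = 19881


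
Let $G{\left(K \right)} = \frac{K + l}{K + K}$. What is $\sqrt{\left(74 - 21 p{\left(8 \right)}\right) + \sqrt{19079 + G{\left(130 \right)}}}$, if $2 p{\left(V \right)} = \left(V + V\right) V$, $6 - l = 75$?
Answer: $\frac{\sqrt{-21463000 + 130 \sqrt{322439065}}}{130} \approx 33.643 i$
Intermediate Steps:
$l = -69$ ($l = 6 - 75 = -69$)
$G{\left(K \right)} = \frac{-69 + K}{2 K}$ ($G{\left(K \right)} = \frac{K - 69}{K + K} = \frac{-69 + K}{2 K}$)
$p{\left(V \right)} = V^{2}$ ($p{\left(V \right)} = \frac{\left(V + V\right) V}{2} = \frac{2 V V}{2} = \frac{2 V^{2}}{2} = V^{2}$)
$\sqrt{\left(74 - 21 p{\left(8 \right)}\right) + \sqrt{19079 + G{\left(130 \right)}}} = \sqrt{\left(74 - 21 \cdot 8^{2}\right) + \sqrt{19079 + \frac{-69 + 130}{2 \cdot 130}}} = \sqrt{\left(74 - 1344\right) + \sqrt{19079 + \frac{1}{2} \cdot \frac{1}{130} \cdot 61}} = \sqrt{\left(74 - 1344\right) + \sqrt{19079 + \frac{61}{260}}} = \sqrt{-1270 + \sqrt{\frac{4960601}{260}}} = \sqrt{-1270 + \frac{\sqrt{322439065}}{130}}$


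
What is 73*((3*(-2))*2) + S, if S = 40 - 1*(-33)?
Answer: -803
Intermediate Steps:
S = 73 (S = 40 + 33 = 73)
73*((3*(-2))*2) + S = 73*((3*(-2))*2) + 73 = 73*(-6*2) + 73 = 73*(-12) + 73 = -876 + 73 = -803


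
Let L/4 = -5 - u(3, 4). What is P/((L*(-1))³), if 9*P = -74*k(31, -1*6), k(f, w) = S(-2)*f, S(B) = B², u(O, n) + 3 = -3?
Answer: 1147/72 ≈ 15.931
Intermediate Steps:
u(O, n) = -6 (u(O, n) = -3 - 3 = -6)
L = 4 (L = 4*(-5 - 1*(-6)) = 4*(-5 + 6) = 4*1 = 4)
k(f, w) = 4*f (k(f, w) = (-2)²*f = 4*f)
P = -9176/9 (P = (-296*31)/9 = (-74*124)/9 = (⅑)*(-9176) = -9176/9 ≈ -1019.6)
P/((L*(-1))³) = -9176/(9*((4*(-1))³)) = -9176/(9*((-4)³)) = -9176/9/(-64) = -9176/9*(-1/64) = 1147/72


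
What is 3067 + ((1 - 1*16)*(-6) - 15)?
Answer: 3142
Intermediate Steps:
3067 + ((1 - 1*16)*(-6) - 15) = 3067 + ((1 - 16)*(-6) - 15) = 3067 + (-15*(-6) - 15) = 3067 + (90 - 15) = 3067 + 75 = 3142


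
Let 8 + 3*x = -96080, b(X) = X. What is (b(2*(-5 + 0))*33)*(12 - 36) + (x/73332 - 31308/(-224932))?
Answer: 24493729082687/3092758767 ≈ 7919.7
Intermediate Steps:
x = -96088/3 (x = -8/3 + (1/3)*(-96080) = -8/3 - 96080/3 = -96088/3 ≈ -32029.)
(b(2*(-5 + 0))*33)*(12 - 36) + (x/73332 - 31308/(-224932)) = ((2*(-5 + 0))*33)*(12 - 36) + (-96088/3/73332 - 31308/(-224932)) = ((2*(-5))*33)*(-24) + (-96088/3*1/73332 - 31308*(-1/224932)) = -10*33*(-24) + (-24022/54999 + 7827/56233) = -330*(-24) - 920351953/3092758767 = 7920 - 920351953/3092758767 = 24493729082687/3092758767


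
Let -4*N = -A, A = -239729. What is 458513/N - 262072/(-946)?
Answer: 30545622648/113391817 ≈ 269.38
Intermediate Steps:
N = -239729/4 (N = -(-1)*(-239729)/4 = -1/4*239729 = -239729/4 ≈ -59932.)
458513/N - 262072/(-946) = 458513/(-239729/4) - 262072/(-946) = 458513*(-4/239729) - 262072*(-1/946) = -1834052/239729 + 131036/473 = 30545622648/113391817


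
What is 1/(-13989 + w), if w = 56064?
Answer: 1/42075 ≈ 2.3767e-5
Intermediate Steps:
1/(-13989 + w) = 1/(-13989 + 56064) = 1/42075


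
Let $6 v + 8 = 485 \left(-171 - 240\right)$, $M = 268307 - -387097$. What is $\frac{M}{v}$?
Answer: $- \frac{3932424}{199343} \approx -19.727$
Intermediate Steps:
$M = 655404$ ($M = 268307 + 387097 = 655404$)
$v = - \frac{199343}{6}$ ($v = - \frac{4}{3} + \frac{485 \left(-171 - 240\right)}{6} = - \frac{4}{3} + \frac{485 \left(-411\right)}{6} = - \frac{4}{3} + \frac{1}{6} \left(-199335\right) = - \frac{4}{3} - \frac{66445}{2} = - \frac{199343}{6} \approx -33224.0$)
$\frac{M}{v} = \frac{655404}{- \frac{199343}{6}} = 655404 \left(- \frac{6}{199343}\right) = - \frac{3932424}{199343}$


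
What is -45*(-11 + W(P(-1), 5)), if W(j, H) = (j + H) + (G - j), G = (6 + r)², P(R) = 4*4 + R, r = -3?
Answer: -135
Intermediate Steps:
P(R) = 16 + R
G = 9 (G = (6 - 3)² = 3² = 9)
W(j, H) = 9 + H (W(j, H) = (j + H) + (9 - j) = (H + j) + (9 - j) = 9 + H)
-45*(-11 + W(P(-1), 5)) = -45*(-11 + (9 + 5)) = -45*(-11 + 14) = -45*3 = -135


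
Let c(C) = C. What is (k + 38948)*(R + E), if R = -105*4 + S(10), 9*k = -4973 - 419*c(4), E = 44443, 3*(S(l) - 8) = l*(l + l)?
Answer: 45493313719/27 ≈ 1.6849e+9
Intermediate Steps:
S(l) = 8 + 2*l**2/3 (S(l) = 8 + (l*(l + l))/3 = 8 + (l*(2*l))/3 = 8 + (2*l**2)/3 = 8 + 2*l**2/3)
k = -6649/9 (k = (-4973 - 419*4)/9 = (-4973 - 1*1676)/9 = (-4973 - 1676)/9 = (1/9)*(-6649) = -6649/9 ≈ -738.78)
R = -1036/3 (R = -105*4 + (8 + (2/3)*10**2) = -420 + (8 + (2/3)*100) = -420 + (8 + 200/3) = -420 + 224/3 = -1036/3 ≈ -345.33)
(k + 38948)*(R + E) = (-6649/9 + 38948)*(-1036/3 + 44443) = (343883/9)*(132293/3) = 45493313719/27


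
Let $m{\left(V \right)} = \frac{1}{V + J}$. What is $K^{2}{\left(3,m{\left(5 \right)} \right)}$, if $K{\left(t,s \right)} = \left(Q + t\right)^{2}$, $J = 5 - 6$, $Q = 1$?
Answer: $256$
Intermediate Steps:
$J = -1$ ($J = 5 - 6 = -1$)
$m{\left(V \right)} = \frac{1}{-1 + V}$ ($m{\left(V \right)} = \frac{1}{V - 1} = \frac{1}{-1 + V}$)
$K{\left(t,s \right)} = \left(1 + t\right)^{2}$
$K^{2}{\left(3,m{\left(5 \right)} \right)} = \left(\left(1 + 3\right)^{2}\right)^{2} = \left(4^{2}\right)^{2} = 16^{2} = 256$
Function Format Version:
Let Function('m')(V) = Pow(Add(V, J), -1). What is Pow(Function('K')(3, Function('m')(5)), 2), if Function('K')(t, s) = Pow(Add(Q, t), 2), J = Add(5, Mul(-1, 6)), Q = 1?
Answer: 256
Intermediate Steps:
J = -1 (J = Add(5, -6) = -1)
Function('m')(V) = Pow(Add(-1, V), -1) (Function('m')(V) = Pow(Add(V, -1), -1) = Pow(Add(-1, V), -1))
Function('K')(t, s) = Pow(Add(1, t), 2)
Pow(Function('K')(3, Function('m')(5)), 2) = Pow(Pow(Add(1, 3), 2), 2) = Pow(Pow(4, 2), 2) = Pow(16, 2) = 256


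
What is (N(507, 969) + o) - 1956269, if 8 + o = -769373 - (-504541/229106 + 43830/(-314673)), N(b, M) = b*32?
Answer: -65110586525237305/24031157446 ≈ -2.7094e+6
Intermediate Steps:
N(b, M) = 32*b
o = -18489059677912235/24031157446 (o = -8 + (-769373 - (-504541/229106 + 43830/(-314673))) = -8 + (-769373 - (-504541*1/229106 + 43830*(-1/314673))) = -8 + (-769373 - (-504541/229106 - 14610/104891)) = -8 + (-769373 - 1*(-56269048691/24031157446)) = -8 + (-769373 + 56269048691/24031157446) = -8 - 18488867428652667/24031157446 = -18489059677912235/24031157446 ≈ -7.6938e+5)
(N(507, 969) + o) - 1956269 = (32*507 - 18489059677912235/24031157446) - 1956269 = (16224 - 18489059677912235/24031157446) - 1956269 = -18099178179508331/24031157446 - 1956269 = -65110586525237305/24031157446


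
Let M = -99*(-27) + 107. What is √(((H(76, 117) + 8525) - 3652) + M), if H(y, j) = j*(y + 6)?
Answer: √17247 ≈ 131.33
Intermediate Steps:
H(y, j) = j*(6 + y)
M = 2780 (M = 2673 + 107 = 2780)
√(((H(76, 117) + 8525) - 3652) + M) = √(((117*(6 + 76) + 8525) - 3652) + 2780) = √(((117*82 + 8525) - 3652) + 2780) = √(((9594 + 8525) - 3652) + 2780) = √((18119 - 3652) + 2780) = √(14467 + 2780) = √17247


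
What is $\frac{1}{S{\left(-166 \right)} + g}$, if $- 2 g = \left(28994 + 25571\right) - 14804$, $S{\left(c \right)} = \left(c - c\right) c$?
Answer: $- \frac{2}{39761} \approx -5.0301 \cdot 10^{-5}$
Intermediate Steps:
$S{\left(c \right)} = 0$ ($S{\left(c \right)} = 0 c = 0$)
$g = - \frac{39761}{2}$ ($g = - \frac{\left(28994 + 25571\right) - 14804}{2} = - \frac{54565 - 14804}{2} = \left(- \frac{1}{2}\right) 39761 = - \frac{39761}{2} \approx -19881.0$)
$\frac{1}{S{\left(-166 \right)} + g} = \frac{1}{0 - \frac{39761}{2}} = \frac{1}{- \frac{39761}{2}} = - \frac{2}{39761}$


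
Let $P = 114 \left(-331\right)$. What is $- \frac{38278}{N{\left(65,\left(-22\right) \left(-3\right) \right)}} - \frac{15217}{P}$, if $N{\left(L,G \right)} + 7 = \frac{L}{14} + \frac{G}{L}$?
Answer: $\frac{438135415759}{15357738} \approx 28529.0$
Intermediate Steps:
$N{\left(L,G \right)} = -7 + \frac{L}{14} + \frac{G}{L}$ ($N{\left(L,G \right)} = -7 + \left(\frac{L}{14} + \frac{G}{L}\right) = -7 + \frac{L}{14} + \frac{G}{L}$)
$P = -37734$
$- \frac{38278}{N{\left(65,\left(-22\right) \left(-3\right) \right)}} - \frac{15217}{P} = - \frac{38278}{-7 + \frac{1}{14} \cdot 65 + \frac{\left(-22\right) \left(-3\right)}{65}} - \frac{15217}{-37734} = - \frac{38278}{-7 + \frac{65}{14} + 66 \cdot \frac{1}{65}} - - \frac{15217}{37734} = - \frac{38278}{-7 + \frac{65}{14} + \frac{66}{65}} + \frac{15217}{37734} = - \frac{38278}{- \frac{1221}{910}} + \frac{15217}{37734} = \left(-38278\right) \left(- \frac{910}{1221}\right) + \frac{15217}{37734} = \frac{34832980}{1221} + \frac{15217}{37734} = \frac{438135415759}{15357738}$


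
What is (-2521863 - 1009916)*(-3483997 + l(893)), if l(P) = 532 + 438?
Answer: 12301281615033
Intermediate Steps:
l(P) = 970
(-2521863 - 1009916)*(-3483997 + l(893)) = (-2521863 - 1009916)*(-3483997 + 970) = -3531779*(-3483027) = 12301281615033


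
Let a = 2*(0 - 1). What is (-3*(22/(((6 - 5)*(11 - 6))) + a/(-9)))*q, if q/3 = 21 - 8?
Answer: -2704/5 ≈ -540.80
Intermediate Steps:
a = -2 (a = 2*(-1) = -2)
q = 39 (q = 3*(21 - 8) = 3*13 = 39)
(-3*(22/(((6 - 5)*(11 - 6))) + a/(-9)))*q = -3*(22/(((6 - 5)*(11 - 6))) - 2/(-9))*39 = -3*(22/((1*5)) - 2*(-⅑))*39 = -3*(22/5 + 2/9)*39 = -3*208/45*39 = -208/15*39 = -2704/5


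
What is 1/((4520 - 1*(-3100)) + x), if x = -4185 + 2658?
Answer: 1/6093 ≈ 0.00016412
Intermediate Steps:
x = -1527
1/((4520 - 1*(-3100)) + x) = 1/((4520 - 1*(-3100)) - 1527) = 1/((4520 + 3100) - 1527) = 1/(7620 - 1527) = 1/6093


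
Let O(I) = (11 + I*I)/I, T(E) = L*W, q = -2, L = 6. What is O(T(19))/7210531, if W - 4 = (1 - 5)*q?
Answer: 5195/519158232 ≈ 1.0007e-5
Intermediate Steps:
W = 12 (W = 4 + (1 - 5)*(-2) = 4 - 4*(-2) = 4 + 8 = 12)
T(E) = 72 (T(E) = 6*12 = 72)
O(I) = (11 + I²)/I
O(T(19))/7210531 = (72 + 11/72)/7210531 = (72 + 11*(1/72))*(1/7210531) = (72 + 11/72)*(1/7210531) = (5195/72)*(1/7210531) = 5195/519158232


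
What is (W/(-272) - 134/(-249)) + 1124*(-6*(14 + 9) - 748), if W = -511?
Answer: -67447713305/67728 ≈ -9.9586e+5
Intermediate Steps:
(W/(-272) - 134/(-249)) + 1124*(-6*(14 + 9) - 748) = (-511/(-272) - 134/(-249)) + 1124*(-6*(14 + 9) - 748) = (-511*(-1/272) - 134*(-1/249)) + 1124*(-6*23 - 748) = (511/272 + 134/249) + 1124*(-138 - 748) = 163687/67728 + 1124*(-886) = 163687/67728 - 995864 = -67447713305/67728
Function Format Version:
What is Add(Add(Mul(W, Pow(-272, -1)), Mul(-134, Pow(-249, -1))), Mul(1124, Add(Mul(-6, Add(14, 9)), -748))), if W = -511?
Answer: Rational(-67447713305, 67728) ≈ -9.9586e+5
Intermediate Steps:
Add(Add(Mul(W, Pow(-272, -1)), Mul(-134, Pow(-249, -1))), Mul(1124, Add(Mul(-6, Add(14, 9)), -748))) = Add(Add(Mul(-511, Pow(-272, -1)), Mul(-134, Pow(-249, -1))), Mul(1124, Add(Mul(-6, Add(14, 9)), -748))) = Add(Add(Mul(-511, Rational(-1, 272)), Mul(-134, Rational(-1, 249))), Mul(1124, Add(Mul(-6, 23), -748))) = Add(Add(Rational(511, 272), Rational(134, 249)), Mul(1124, Add(-138, -748))) = Add(Rational(163687, 67728), Mul(1124, -886)) = Add(Rational(163687, 67728), -995864) = Rational(-67447713305, 67728)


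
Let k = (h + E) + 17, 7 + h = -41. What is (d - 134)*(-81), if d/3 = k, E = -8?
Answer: 20331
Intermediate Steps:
h = -48 (h = -7 - 41 = -48)
k = -39 (k = (-48 - 8) + 17 = -56 + 17 = -39)
d = -117 (d = 3*(-39) = -117)
(d - 134)*(-81) = (-117 - 134)*(-81) = -251*(-81) = 20331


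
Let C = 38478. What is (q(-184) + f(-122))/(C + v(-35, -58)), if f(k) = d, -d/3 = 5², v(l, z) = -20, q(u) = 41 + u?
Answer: -109/19229 ≈ -0.0056685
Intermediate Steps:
d = -75 (d = -3*5² = -3*25 = -75)
f(k) = -75
(q(-184) + f(-122))/(C + v(-35, -58)) = ((41 - 184) - 75)/(38478 - 20) = (-143 - 75)/38458 = -218*1/38458 = -109/19229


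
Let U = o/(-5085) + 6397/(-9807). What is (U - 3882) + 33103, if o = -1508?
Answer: 485730824902/16622865 ≈ 29221.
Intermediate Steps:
U = -5913263/16622865 (U = -1508/(-5085) + 6397/(-9807) = -1508*(-1/5085) + 6397*(-1/9807) = 1508/5085 - 6397/9807 = -5913263/16622865 ≈ -0.35573)
(U - 3882) + 33103 = (-5913263/16622865 - 3882) + 33103 = -64535875193/16622865 + 33103 = 485730824902/16622865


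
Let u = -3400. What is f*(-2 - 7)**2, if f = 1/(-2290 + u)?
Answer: -81/5690 ≈ -0.014235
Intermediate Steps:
f = -1/5690 (f = 1/(-2290 - 3400) = 1/(-5690) = -1/5690 ≈ -0.00017575)
f*(-2 - 7)**2 = -(-2 - 7)**2/5690 = -1/5690*(-9)**2 = -1/5690*81 = -81/5690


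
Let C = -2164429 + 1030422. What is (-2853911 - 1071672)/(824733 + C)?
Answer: 3925583/309274 ≈ 12.693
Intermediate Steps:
C = -1134007
(-2853911 - 1071672)/(824733 + C) = (-2853911 - 1071672)/(824733 - 1134007) = -3925583/(-309274) = -3925583*(-1/309274) = 3925583/309274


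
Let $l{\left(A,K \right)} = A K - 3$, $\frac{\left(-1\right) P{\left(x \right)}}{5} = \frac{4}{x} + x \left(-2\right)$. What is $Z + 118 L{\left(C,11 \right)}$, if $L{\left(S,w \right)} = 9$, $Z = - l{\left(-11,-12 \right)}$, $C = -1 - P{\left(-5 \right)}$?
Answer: $933$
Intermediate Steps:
$P{\left(x \right)} = - \frac{20}{x} + 10 x$ ($P{\left(x \right)} = - 5 \left(\frac{4}{x} + x \left(-2\right)\right) = - 5 \left(\frac{4}{x} - 2 x\right) = - 5 \left(- 2 x + \frac{4}{x}\right) = - \frac{20}{x} + 10 x$)
$l{\left(A,K \right)} = -3 + A K$
$C = 45$ ($C = -1 - \left(- \frac{20}{-5} + 10 \left(-5\right)\right) = -1 - \left(\left(-20\right) \left(- \frac{1}{5}\right) - 50\right) = -1 - \left(4 - 50\right) = -1 - -46 = -1 + 46 = 45$)
$Z = -129$ ($Z = - (-3 - -132) = - (-3 + 132) = \left(-1\right) 129 = -129$)
$Z + 118 L{\left(C,11 \right)} = -129 + 118 \cdot 9 = -129 + 1062 = 933$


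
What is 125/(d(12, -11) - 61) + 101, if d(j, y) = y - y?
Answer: 6036/61 ≈ 98.951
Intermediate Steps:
d(j, y) = 0
125/(d(12, -11) - 61) + 101 = 125/(0 - 61) + 101 = 125/(-61) + 101 = 125*(-1/61) + 101 = -125/61 + 101 = 6036/61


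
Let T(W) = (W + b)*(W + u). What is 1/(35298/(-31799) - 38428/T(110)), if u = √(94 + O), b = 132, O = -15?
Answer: -228072801597580181/583346320686244100 - 1175438973813247*√79/583346320686244100 ≈ -0.40888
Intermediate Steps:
u = √79 (u = √(94 - 15) = √79 ≈ 8.8882)
T(W) = (132 + W)*(W + √79) (T(W) = (W + 132)*(W + √79) = (132 + W)*(W + √79))
1/(35298/(-31799) - 38428/T(110)) = 1/(35298/(-31799) - 38428/(110² + 132*110 + 132*√79 + 110*√79)) = 1/(35298*(-1/31799) - 38428/(12100 + 14520 + 132*√79 + 110*√79)) = 1/(-35298/31799 - 38428/(26620 + 242*√79))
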